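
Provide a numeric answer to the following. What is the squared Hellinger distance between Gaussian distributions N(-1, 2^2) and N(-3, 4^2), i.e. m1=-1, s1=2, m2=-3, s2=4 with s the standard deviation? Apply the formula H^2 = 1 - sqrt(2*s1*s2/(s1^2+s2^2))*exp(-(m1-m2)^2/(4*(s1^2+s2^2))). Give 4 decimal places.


Squared Hellinger distance for Gaussians:
H^2 = 1 - sqrt(2*s1*s2/(s1^2+s2^2)) * exp(-(m1-m2)^2/(4*(s1^2+s2^2))).
s1^2 = 4, s2^2 = 16, s1^2+s2^2 = 20.
sqrt(2*2*4/(20)) = 0.894427.
(m1-m2)^2 = (2)^2 = 4.
exp(-4/(4*20)) = exp(-0.05) = 0.951229.
H^2 = 1 - 0.894427*0.951229 = 0.1492

0.1492


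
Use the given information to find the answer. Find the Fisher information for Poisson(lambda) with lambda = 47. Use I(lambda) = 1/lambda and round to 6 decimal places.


Fisher information for Poisson: I(lambda) = 1/lambda.
lambda = 47.
I(lambda) = 1/47 = 0.021277

0.021277


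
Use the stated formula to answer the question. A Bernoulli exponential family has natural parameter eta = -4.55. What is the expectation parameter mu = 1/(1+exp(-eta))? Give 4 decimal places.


Dual coordinate (expectation parameter) for Bernoulli:
mu = 1/(1+exp(-eta)).
eta = -4.55.
exp(-eta) = exp(4.55) = 94.632408.
mu = 1/(1+94.632408) = 0.0105

0.0105


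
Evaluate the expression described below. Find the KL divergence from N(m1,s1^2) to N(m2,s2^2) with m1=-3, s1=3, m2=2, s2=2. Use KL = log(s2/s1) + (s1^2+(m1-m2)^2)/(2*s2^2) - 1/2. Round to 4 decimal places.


KL divergence between normal distributions:
KL = log(s2/s1) + (s1^2 + (m1-m2)^2)/(2*s2^2) - 1/2.
log(2/3) = -0.405465.
(3^2 + (-3-2)^2)/(2*2^2) = (9 + 25)/8 = 4.25.
KL = -0.405465 + 4.25 - 0.5 = 3.3445

3.3445


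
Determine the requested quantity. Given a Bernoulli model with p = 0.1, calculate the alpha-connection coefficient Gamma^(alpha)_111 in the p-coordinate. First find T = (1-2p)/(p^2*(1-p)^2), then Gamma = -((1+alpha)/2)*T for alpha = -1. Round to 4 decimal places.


Skewness (Amari-Chentsov) tensor: T = (1-2p)/(p^2*(1-p)^2).
p = 0.1, 1-2p = 0.8, p^2 = 0.01, (1-p)^2 = 0.81.
T = 0.8/(0.01 * 0.81) = 98.765432.
In the p-coordinate, Gamma^(alpha) = Gamma^(0) - (alpha/2)*T with Gamma^(0) = (1/2)*g'(p) = -T/2,
so Gamma^(alpha) = -((1+alpha)/2)*T.
alpha = -1, -(1+alpha)/2 = 0.0.
Gamma = 0.0 * 98.765432 = 0.0000

0.0000


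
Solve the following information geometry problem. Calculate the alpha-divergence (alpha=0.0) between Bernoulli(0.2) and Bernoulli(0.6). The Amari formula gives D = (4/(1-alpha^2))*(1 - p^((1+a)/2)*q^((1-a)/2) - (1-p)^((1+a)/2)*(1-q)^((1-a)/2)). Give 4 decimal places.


Amari alpha-divergence:
D = (4/(1-alpha^2))*(1 - p^((1+a)/2)*q^((1-a)/2) - (1-p)^((1+a)/2)*(1-q)^((1-a)/2)).
alpha = 0.0, p = 0.2, q = 0.6.
e1 = (1+alpha)/2 = 0.5, e2 = (1-alpha)/2 = 0.5.
t1 = p^e1 * q^e2 = 0.2^0.5 * 0.6^0.5 = 0.34641.
t2 = (1-p)^e1 * (1-q)^e2 = 0.8^0.5 * 0.4^0.5 = 0.565685.
4/(1-alpha^2) = 4.0.
D = 4.0*(1 - 0.34641 - 0.565685) = 0.3516

0.3516


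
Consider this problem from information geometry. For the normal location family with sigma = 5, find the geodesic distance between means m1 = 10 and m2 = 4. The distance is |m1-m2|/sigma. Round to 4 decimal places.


On the fixed-variance normal subfamily, geodesic distance = |m1-m2|/sigma.
|10 - 4| = 6.
sigma = 5.
d = 6/5 = 1.2000

1.2000


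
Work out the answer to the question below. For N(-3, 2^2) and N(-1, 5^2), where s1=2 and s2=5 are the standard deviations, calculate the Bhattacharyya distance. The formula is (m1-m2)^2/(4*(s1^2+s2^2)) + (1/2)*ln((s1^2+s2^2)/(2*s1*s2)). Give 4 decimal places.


Bhattacharyya distance between two Gaussians:
DB = (m1-m2)^2/(4*(s1^2+s2^2)) + (1/2)*ln((s1^2+s2^2)/(2*s1*s2)).
(m1-m2)^2 = (-2)^2 = 4.
s1^2+s2^2 = 4 + 25 = 29.
term1 = 4/116 = 0.034483.
term2 = 0.5*ln(29/20.0) = 0.185782.
DB = 0.034483 + 0.185782 = 0.2203

0.2203


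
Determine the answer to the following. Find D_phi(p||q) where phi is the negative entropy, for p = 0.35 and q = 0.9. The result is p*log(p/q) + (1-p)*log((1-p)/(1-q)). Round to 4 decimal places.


Bregman divergence with negative entropy generator:
D = p*log(p/q) + (1-p)*log((1-p)/(1-q)).
p = 0.35, q = 0.9.
p*log(p/q) = 0.35*log(0.35/0.9) = -0.330562.
(1-p)*log((1-p)/(1-q)) = 0.65*log(0.65/0.1) = 1.216671.
D = -0.330562 + 1.216671 = 0.8861

0.8861


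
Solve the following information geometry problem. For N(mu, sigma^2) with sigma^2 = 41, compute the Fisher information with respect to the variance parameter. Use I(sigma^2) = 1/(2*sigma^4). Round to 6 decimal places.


Fisher information for variance: I(sigma^2) = 1/(2*sigma^4).
sigma^2 = 41, so sigma^4 = 1681.
I = 1/(2*1681) = 1/3362 = 0.000297

0.000297


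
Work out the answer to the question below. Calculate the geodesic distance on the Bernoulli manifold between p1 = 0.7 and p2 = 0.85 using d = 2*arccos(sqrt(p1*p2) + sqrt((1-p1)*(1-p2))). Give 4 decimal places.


Geodesic distance on Bernoulli manifold:
d(p1,p2) = 2*arccos(sqrt(p1*p2) + sqrt((1-p1)*(1-p2))).
sqrt(p1*p2) = sqrt(0.7*0.85) = 0.771362.
sqrt((1-p1)*(1-p2)) = sqrt(0.3*0.15) = 0.212132.
arg = 0.771362 + 0.212132 = 0.983494.
d = 2*arccos(0.983494) = 0.3639

0.3639


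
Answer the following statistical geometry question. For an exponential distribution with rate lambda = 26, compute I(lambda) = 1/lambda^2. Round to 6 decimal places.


Fisher information for exponential: I(lambda) = 1/lambda^2.
lambda = 26, lambda^2 = 676.
I = 1/676 = 0.001479

0.001479


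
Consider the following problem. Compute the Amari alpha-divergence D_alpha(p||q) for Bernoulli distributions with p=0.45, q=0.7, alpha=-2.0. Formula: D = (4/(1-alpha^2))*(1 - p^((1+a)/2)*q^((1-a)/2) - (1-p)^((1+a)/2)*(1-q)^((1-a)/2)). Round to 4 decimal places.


Amari alpha-divergence:
D = (4/(1-alpha^2))*(1 - p^((1+a)/2)*q^((1-a)/2) - (1-p)^((1+a)/2)*(1-q)^((1-a)/2)).
alpha = -2.0, p = 0.45, q = 0.7.
e1 = (1+alpha)/2 = -0.5, e2 = (1-alpha)/2 = 1.5.
t1 = p^e1 * q^e2 = 0.45^-0.5 * 0.7^1.5 = 0.873053.
t2 = (1-p)^e1 * (1-q)^e2 = 0.55^-0.5 * 0.3^1.5 = 0.221565.
4/(1-alpha^2) = -1.333333.
D = -1.333333*(1 - 0.873053 - 0.221565) = 0.1262

0.1262


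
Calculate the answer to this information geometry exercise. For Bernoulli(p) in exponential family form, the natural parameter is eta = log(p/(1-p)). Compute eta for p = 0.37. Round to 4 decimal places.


Natural parameter for Bernoulli: eta = log(p/(1-p)).
p = 0.37, 1-p = 0.63.
p/(1-p) = 0.587302.
eta = log(0.587302) = -0.5322

-0.5322


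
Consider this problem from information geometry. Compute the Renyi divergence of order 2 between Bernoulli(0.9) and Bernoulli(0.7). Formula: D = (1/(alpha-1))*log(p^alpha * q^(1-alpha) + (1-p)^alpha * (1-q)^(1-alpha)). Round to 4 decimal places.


Renyi divergence of order alpha between Bernoulli distributions:
D = (1/(alpha-1))*log(p^alpha * q^(1-alpha) + (1-p)^alpha * (1-q)^(1-alpha)).
alpha = 2, p = 0.9, q = 0.7.
p^alpha * q^(1-alpha) = 0.9^2 * 0.7^-1 = 1.157143.
(1-p)^alpha * (1-q)^(1-alpha) = 0.1^2 * 0.3^-1 = 0.033333.
sum = 1.157143 + 0.033333 = 1.190476.
D = (1/1)*log(1.190476) = 0.1744

0.1744


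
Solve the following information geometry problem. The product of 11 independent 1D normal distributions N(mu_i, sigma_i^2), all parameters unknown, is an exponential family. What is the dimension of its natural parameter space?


Exponential family dimension calculation:
Each univariate normal has two natural parameters (mu/sigma^2 and -1/(2 sigma^2)).
With 11 independent components, dim = 2 * 11 = 22.

22


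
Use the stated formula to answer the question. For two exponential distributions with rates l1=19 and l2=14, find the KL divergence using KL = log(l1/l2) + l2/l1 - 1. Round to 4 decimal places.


KL divergence for exponential family:
KL = log(l1/l2) + l2/l1 - 1.
log(19/14) = 0.305382.
14/19 = 0.736842.
KL = 0.305382 + 0.736842 - 1 = 0.0422

0.0422


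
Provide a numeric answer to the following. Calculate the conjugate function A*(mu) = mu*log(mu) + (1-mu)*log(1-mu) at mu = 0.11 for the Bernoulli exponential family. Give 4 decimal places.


Legendre transform for Bernoulli:
A*(mu) = mu*log(mu) + (1-mu)*log(1-mu).
mu = 0.11, 1-mu = 0.89.
mu*log(mu) = 0.11*log(0.11) = -0.2428.
(1-mu)*log(1-mu) = 0.89*log(0.89) = -0.103715.
A* = -0.2428 + -0.103715 = -0.3465

-0.3465


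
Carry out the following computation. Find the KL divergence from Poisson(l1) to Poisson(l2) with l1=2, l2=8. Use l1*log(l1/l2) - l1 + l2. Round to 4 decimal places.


KL divergence for Poisson:
KL = l1*log(l1/l2) - l1 + l2.
l1 = 2, l2 = 8.
log(2/8) = -1.386294.
l1*log(l1/l2) = 2 * -1.386294 = -2.772589.
KL = -2.772589 - 2 + 8 = 3.2274

3.2274


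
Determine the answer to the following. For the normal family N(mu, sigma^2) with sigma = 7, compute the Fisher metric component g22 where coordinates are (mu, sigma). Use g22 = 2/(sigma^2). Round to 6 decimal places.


For the 2-parameter normal family, the Fisher metric has:
  g11 = 1/sigma^2, g22 = 2/sigma^2.
sigma = 7, sigma^2 = 49.
g22 = 0.040816

0.040816


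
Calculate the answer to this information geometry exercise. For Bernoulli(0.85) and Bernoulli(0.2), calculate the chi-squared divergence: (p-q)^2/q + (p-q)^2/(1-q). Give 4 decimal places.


Chi-squared divergence between Bernoulli distributions:
chi^2 = (p-q)^2/q + (p-q)^2/(1-q).
p = 0.85, q = 0.2, p-q = 0.65.
(p-q)^2 = 0.4225.
term1 = 0.4225/0.2 = 2.1125.
term2 = 0.4225/0.8 = 0.528125.
chi^2 = 2.1125 + 0.528125 = 2.6406

2.6406


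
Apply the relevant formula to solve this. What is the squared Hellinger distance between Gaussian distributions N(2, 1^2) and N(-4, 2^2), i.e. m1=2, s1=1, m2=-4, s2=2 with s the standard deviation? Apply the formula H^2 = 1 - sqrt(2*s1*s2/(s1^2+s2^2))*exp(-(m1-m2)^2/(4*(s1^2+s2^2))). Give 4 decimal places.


Squared Hellinger distance for Gaussians:
H^2 = 1 - sqrt(2*s1*s2/(s1^2+s2^2)) * exp(-(m1-m2)^2/(4*(s1^2+s2^2))).
s1^2 = 1, s2^2 = 4, s1^2+s2^2 = 5.
sqrt(2*1*2/(5)) = 0.894427.
(m1-m2)^2 = (6)^2 = 36.
exp(-36/(4*5)) = exp(-1.8) = 0.165299.
H^2 = 1 - 0.894427*0.165299 = 0.8522

0.8522


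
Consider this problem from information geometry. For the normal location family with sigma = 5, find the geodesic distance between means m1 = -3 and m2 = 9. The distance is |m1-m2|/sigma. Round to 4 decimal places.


On the fixed-variance normal subfamily, geodesic distance = |m1-m2|/sigma.
|-3 - 9| = 12.
sigma = 5.
d = 12/5 = 2.4000

2.4000


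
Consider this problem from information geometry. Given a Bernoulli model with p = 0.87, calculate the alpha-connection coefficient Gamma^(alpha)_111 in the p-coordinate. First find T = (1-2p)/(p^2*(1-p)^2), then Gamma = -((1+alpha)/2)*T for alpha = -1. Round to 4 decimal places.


Skewness (Amari-Chentsov) tensor: T = (1-2p)/(p^2*(1-p)^2).
p = 0.87, 1-2p = -0.74, p^2 = 0.7569, (1-p)^2 = 0.0169.
T = -0.74/(0.7569 * 0.0169) = -57.850419.
In the p-coordinate, Gamma^(alpha) = Gamma^(0) - (alpha/2)*T with Gamma^(0) = (1/2)*g'(p) = -T/2,
so Gamma^(alpha) = -((1+alpha)/2)*T.
alpha = -1, -(1+alpha)/2 = 0.0.
Gamma = 0.0 * -57.850419 = 0.0000

0.0000


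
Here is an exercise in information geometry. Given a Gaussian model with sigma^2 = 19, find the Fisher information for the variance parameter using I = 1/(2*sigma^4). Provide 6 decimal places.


Fisher information for variance: I(sigma^2) = 1/(2*sigma^4).
sigma^2 = 19, so sigma^4 = 361.
I = 1/(2*361) = 1/722 = 0.001385

0.001385


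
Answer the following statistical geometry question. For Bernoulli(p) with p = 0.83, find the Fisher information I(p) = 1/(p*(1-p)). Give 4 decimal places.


For Bernoulli(p), Fisher information is I(p) = 1/(p*(1-p)).
p = 0.83, 1-p = 0.17.
p*(1-p) = 0.1411.
I(p) = 1/0.1411 = 7.0872

7.0872


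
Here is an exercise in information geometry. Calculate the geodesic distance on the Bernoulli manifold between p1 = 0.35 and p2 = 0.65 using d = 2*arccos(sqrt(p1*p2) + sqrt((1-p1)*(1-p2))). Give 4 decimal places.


Geodesic distance on Bernoulli manifold:
d(p1,p2) = 2*arccos(sqrt(p1*p2) + sqrt((1-p1)*(1-p2))).
sqrt(p1*p2) = sqrt(0.35*0.65) = 0.47697.
sqrt((1-p1)*(1-p2)) = sqrt(0.65*0.35) = 0.47697.
arg = 0.47697 + 0.47697 = 0.953939.
d = 2*arccos(0.953939) = 0.6094

0.6094


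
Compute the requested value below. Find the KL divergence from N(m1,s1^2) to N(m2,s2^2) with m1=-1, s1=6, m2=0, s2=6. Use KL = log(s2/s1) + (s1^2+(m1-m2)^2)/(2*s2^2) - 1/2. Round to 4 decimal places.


KL divergence between normal distributions:
KL = log(s2/s1) + (s1^2 + (m1-m2)^2)/(2*s2^2) - 1/2.
log(6/6) = 0.0.
(6^2 + (-1-0)^2)/(2*6^2) = (36 + 1)/72 = 0.513889.
KL = 0.0 + 0.513889 - 0.5 = 0.0139

0.0139


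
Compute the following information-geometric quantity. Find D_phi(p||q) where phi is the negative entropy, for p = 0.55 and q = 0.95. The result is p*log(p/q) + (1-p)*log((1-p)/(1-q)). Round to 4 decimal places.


Bregman divergence with negative entropy generator:
D = p*log(p/q) + (1-p)*log((1-p)/(1-q)).
p = 0.55, q = 0.95.
p*log(p/q) = 0.55*log(0.55/0.95) = -0.300599.
(1-p)*log((1-p)/(1-q)) = 0.45*log(0.45/0.05) = 0.988751.
D = -0.300599 + 0.988751 = 0.6882

0.6882


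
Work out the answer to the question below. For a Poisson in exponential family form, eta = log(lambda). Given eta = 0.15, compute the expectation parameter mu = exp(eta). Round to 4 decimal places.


Expectation parameter for Poisson exponential family:
mu = exp(eta).
eta = 0.15.
mu = exp(0.15) = 1.1618

1.1618


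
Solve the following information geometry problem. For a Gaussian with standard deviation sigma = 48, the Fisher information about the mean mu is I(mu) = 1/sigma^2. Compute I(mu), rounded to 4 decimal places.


The Fisher information for the mean of a normal distribution is I(mu) = 1/sigma^2.
sigma = 48, so sigma^2 = 2304.
I(mu) = 1/2304 = 0.0004

0.0004


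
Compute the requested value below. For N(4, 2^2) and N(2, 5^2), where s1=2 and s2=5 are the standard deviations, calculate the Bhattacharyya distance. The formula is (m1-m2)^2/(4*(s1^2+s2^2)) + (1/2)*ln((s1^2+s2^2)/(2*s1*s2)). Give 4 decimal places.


Bhattacharyya distance between two Gaussians:
DB = (m1-m2)^2/(4*(s1^2+s2^2)) + (1/2)*ln((s1^2+s2^2)/(2*s1*s2)).
(m1-m2)^2 = (2)^2 = 4.
s1^2+s2^2 = 4 + 25 = 29.
term1 = 4/116 = 0.034483.
term2 = 0.5*ln(29/20.0) = 0.185782.
DB = 0.034483 + 0.185782 = 0.2203

0.2203


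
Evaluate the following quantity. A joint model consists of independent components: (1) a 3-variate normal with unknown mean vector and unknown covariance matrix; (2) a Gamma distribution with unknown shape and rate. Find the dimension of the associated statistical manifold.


The dimension of a statistical manifold equals the number of free
(independent) real parameters of the model. For a product of independent
blocks the parameter counts add.
- 3-variate normal: 3 (mean) + 3*4/2 = 6 (symmetric covariance) = 9.
- Gamma (shape, rate): 2.
Total = 9 + 2 = 11.
Dimension = 11

11


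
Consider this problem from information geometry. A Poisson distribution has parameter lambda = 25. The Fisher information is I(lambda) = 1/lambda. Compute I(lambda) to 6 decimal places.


Fisher information for Poisson: I(lambda) = 1/lambda.
lambda = 25.
I(lambda) = 1/25 = 0.040000

0.040000


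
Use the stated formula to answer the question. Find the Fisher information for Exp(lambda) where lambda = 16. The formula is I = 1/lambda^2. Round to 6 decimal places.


Fisher information for exponential: I(lambda) = 1/lambda^2.
lambda = 16, lambda^2 = 256.
I = 1/256 = 0.003906

0.003906


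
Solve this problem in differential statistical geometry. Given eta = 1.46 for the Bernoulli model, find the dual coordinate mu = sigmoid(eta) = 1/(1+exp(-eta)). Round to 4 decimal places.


Dual coordinate (expectation parameter) for Bernoulli:
mu = 1/(1+exp(-eta)).
eta = 1.46.
exp(-eta) = exp(-1.46) = 0.232236.
mu = 1/(1+0.232236) = 0.8115

0.8115


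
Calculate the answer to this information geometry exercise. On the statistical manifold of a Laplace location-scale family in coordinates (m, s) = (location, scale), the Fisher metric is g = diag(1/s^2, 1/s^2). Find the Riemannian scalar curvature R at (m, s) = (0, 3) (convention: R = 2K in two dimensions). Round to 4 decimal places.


The metric has the form g = (A dm^2 + B ds^2)/s^2 with A = 1, B = 1.
Substitute u = sqrt(A/B)*m: g = B*(du^2 + ds^2)/s^2, i.e. B times the
Poincare upper half-plane metric, which has constant Gaussian curvature -1.
Scaling a 2D metric by a constant c divides the Gaussian curvature by c,
so K = -1/B = -1/(1) = -1.0000 everywhere (the point (m, s) = (0, 3) is irrelevant:
the curvature is constant).
Scalar curvature in dimension 2: R = 2K = -2/(1) = -2.0000.

-2.0000


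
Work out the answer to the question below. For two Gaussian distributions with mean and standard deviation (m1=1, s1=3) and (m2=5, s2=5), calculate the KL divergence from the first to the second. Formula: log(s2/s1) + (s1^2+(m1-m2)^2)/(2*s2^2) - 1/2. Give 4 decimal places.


KL divergence between normal distributions:
KL = log(s2/s1) + (s1^2 + (m1-m2)^2)/(2*s2^2) - 1/2.
log(5/3) = 0.510826.
(3^2 + (1-5)^2)/(2*5^2) = (9 + 16)/50 = 0.5.
KL = 0.510826 + 0.5 - 0.5 = 0.5108

0.5108


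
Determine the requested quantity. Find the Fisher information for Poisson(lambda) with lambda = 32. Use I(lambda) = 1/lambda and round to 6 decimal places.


Fisher information for Poisson: I(lambda) = 1/lambda.
lambda = 32.
I(lambda) = 1/32 = 0.031250

0.031250


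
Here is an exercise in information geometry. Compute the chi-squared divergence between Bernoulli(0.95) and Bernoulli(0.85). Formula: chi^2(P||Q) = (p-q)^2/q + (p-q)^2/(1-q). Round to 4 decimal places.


Chi-squared divergence between Bernoulli distributions:
chi^2 = (p-q)^2/q + (p-q)^2/(1-q).
p = 0.95, q = 0.85, p-q = 0.1.
(p-q)^2 = 0.01.
term1 = 0.01/0.85 = 0.011765.
term2 = 0.01/0.15 = 0.066667.
chi^2 = 0.011765 + 0.066667 = 0.0784

0.0784


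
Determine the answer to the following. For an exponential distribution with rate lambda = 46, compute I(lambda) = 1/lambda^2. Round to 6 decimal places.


Fisher information for exponential: I(lambda) = 1/lambda^2.
lambda = 46, lambda^2 = 2116.
I = 1/2116 = 0.000473

0.000473


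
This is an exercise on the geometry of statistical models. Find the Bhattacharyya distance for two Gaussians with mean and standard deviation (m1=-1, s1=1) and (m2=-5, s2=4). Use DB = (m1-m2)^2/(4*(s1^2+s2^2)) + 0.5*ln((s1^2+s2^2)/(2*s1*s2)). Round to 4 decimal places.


Bhattacharyya distance between two Gaussians:
DB = (m1-m2)^2/(4*(s1^2+s2^2)) + (1/2)*ln((s1^2+s2^2)/(2*s1*s2)).
(m1-m2)^2 = (4)^2 = 16.
s1^2+s2^2 = 1 + 16 = 17.
term1 = 16/68 = 0.235294.
term2 = 0.5*ln(17/8.0) = 0.376886.
DB = 0.235294 + 0.376886 = 0.6122

0.6122


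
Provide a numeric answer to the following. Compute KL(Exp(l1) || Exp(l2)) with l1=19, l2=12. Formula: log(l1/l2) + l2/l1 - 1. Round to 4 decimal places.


KL divergence for exponential family:
KL = log(l1/l2) + l2/l1 - 1.
log(19/12) = 0.459532.
12/19 = 0.631579.
KL = 0.459532 + 0.631579 - 1 = 0.0911

0.0911


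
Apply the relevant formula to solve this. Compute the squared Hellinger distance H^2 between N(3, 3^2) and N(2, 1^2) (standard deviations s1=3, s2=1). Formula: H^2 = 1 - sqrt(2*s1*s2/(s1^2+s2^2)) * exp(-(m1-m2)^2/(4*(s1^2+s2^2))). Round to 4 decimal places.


Squared Hellinger distance for Gaussians:
H^2 = 1 - sqrt(2*s1*s2/(s1^2+s2^2)) * exp(-(m1-m2)^2/(4*(s1^2+s2^2))).
s1^2 = 9, s2^2 = 1, s1^2+s2^2 = 10.
sqrt(2*3*1/(10)) = 0.774597.
(m1-m2)^2 = (1)^2 = 1.
exp(-1/(4*10)) = exp(-0.025) = 0.97531.
H^2 = 1 - 0.774597*0.97531 = 0.2445

0.2445


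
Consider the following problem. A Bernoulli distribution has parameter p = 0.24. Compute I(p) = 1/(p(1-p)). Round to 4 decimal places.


For Bernoulli(p), Fisher information is I(p) = 1/(p*(1-p)).
p = 0.24, 1-p = 0.76.
p*(1-p) = 0.1824.
I(p) = 1/0.1824 = 5.4825

5.4825


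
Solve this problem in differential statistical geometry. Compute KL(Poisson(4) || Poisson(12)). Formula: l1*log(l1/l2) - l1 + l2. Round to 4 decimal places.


KL divergence for Poisson:
KL = l1*log(l1/l2) - l1 + l2.
l1 = 4, l2 = 12.
log(4/12) = -1.098612.
l1*log(l1/l2) = 4 * -1.098612 = -4.394449.
KL = -4.394449 - 4 + 12 = 3.6056

3.6056


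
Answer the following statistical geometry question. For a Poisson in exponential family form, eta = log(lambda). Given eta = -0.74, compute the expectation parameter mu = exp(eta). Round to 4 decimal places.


Expectation parameter for Poisson exponential family:
mu = exp(eta).
eta = -0.74.
mu = exp(-0.74) = 0.4771

0.4771


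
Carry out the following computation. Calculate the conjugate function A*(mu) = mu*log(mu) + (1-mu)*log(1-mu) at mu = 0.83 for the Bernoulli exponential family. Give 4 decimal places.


Legendre transform for Bernoulli:
A*(mu) = mu*log(mu) + (1-mu)*log(1-mu).
mu = 0.83, 1-mu = 0.17.
mu*log(mu) = 0.83*log(0.83) = -0.154654.
(1-mu)*log(1-mu) = 0.17*log(0.17) = -0.301233.
A* = -0.154654 + -0.301233 = -0.4559

-0.4559


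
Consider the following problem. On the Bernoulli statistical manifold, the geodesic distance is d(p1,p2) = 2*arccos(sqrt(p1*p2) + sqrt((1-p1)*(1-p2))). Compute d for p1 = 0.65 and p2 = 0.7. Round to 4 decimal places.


Geodesic distance on Bernoulli manifold:
d(p1,p2) = 2*arccos(sqrt(p1*p2) + sqrt((1-p1)*(1-p2))).
sqrt(p1*p2) = sqrt(0.65*0.7) = 0.674537.
sqrt((1-p1)*(1-p2)) = sqrt(0.35*0.3) = 0.324037.
arg = 0.674537 + 0.324037 = 0.998574.
d = 2*arccos(0.998574) = 0.1068

0.1068


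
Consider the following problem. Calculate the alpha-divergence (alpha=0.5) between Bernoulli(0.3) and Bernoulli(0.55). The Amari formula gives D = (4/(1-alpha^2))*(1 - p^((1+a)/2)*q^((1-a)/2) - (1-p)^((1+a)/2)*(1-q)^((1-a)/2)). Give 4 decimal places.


Amari alpha-divergence:
D = (4/(1-alpha^2))*(1 - p^((1+a)/2)*q^((1-a)/2) - (1-p)^((1+a)/2)*(1-q)^((1-a)/2)).
alpha = 0.5, p = 0.3, q = 0.55.
e1 = (1+alpha)/2 = 0.75, e2 = (1-alpha)/2 = 0.25.
t1 = p^e1 * q^e2 = 0.3^0.75 * 0.55^0.25 = 0.349085.
t2 = (1-p)^e1 * (1-q)^e2 = 0.7^0.75 * 0.45^0.25 = 0.626797.
4/(1-alpha^2) = 5.333333.
D = 5.333333*(1 - 0.349085 - 0.626797) = 0.1286

0.1286


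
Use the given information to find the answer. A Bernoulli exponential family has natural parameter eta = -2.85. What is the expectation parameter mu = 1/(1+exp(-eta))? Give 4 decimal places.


Dual coordinate (expectation parameter) for Bernoulli:
mu = 1/(1+exp(-eta)).
eta = -2.85.
exp(-eta) = exp(2.85) = 17.287782.
mu = 1/(1+17.287782) = 0.0547

0.0547


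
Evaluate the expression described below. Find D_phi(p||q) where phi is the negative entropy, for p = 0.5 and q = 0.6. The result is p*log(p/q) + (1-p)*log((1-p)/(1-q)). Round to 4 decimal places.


Bregman divergence with negative entropy generator:
D = p*log(p/q) + (1-p)*log((1-p)/(1-q)).
p = 0.5, q = 0.6.
p*log(p/q) = 0.5*log(0.5/0.6) = -0.091161.
(1-p)*log((1-p)/(1-q)) = 0.5*log(0.5/0.4) = 0.111572.
D = -0.091161 + 0.111572 = 0.0204

0.0204


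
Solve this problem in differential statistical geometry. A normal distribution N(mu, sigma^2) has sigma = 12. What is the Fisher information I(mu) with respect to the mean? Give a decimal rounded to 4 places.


The Fisher information for the mean of a normal distribution is I(mu) = 1/sigma^2.
sigma = 12, so sigma^2 = 144.
I(mu) = 1/144 = 0.0069

0.0069


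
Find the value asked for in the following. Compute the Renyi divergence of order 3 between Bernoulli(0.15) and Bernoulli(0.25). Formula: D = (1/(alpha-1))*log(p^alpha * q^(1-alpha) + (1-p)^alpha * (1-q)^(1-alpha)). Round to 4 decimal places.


Renyi divergence of order alpha between Bernoulli distributions:
D = (1/(alpha-1))*log(p^alpha * q^(1-alpha) + (1-p)^alpha * (1-q)^(1-alpha)).
alpha = 3, p = 0.15, q = 0.25.
p^alpha * q^(1-alpha) = 0.15^3 * 0.25^-2 = 0.054.
(1-p)^alpha * (1-q)^(1-alpha) = 0.85^3 * 0.75^-2 = 1.091778.
sum = 0.054 + 1.091778 = 1.145778.
D = (1/2)*log(1.145778) = 0.0680

0.0680


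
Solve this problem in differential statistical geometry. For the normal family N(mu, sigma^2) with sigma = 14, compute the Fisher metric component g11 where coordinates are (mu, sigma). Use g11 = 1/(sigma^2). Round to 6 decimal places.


For the 2-parameter normal family, the Fisher metric has:
  g11 = 1/sigma^2, g22 = 2/sigma^2.
sigma = 14, sigma^2 = 196.
g11 = 0.005102

0.005102


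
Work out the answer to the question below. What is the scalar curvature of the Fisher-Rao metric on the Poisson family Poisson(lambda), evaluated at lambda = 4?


This family has a single free parameter, so its statistical manifold
is 1-dimensional. The Riemann curvature tensor of any 1-dimensional
Riemannian manifold vanishes identically, so R = 0.

0


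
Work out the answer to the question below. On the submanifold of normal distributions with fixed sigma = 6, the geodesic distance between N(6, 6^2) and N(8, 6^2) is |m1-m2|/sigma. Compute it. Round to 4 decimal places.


On the fixed-variance normal subfamily, geodesic distance = |m1-m2|/sigma.
|6 - 8| = 2.
sigma = 6.
d = 2/6 = 0.3333

0.3333


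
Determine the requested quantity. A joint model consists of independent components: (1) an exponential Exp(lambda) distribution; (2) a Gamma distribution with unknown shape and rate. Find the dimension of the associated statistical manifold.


The dimension of a statistical manifold equals the number of free
(independent) real parameters of the model. For a product of independent
blocks the parameter counts add.
- exponential (lambda): 1.
- Gamma (shape, rate): 2.
Total = 1 + 2 = 3.
Dimension = 3

3


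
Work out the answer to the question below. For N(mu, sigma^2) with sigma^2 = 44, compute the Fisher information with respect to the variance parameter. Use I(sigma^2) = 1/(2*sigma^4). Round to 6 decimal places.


Fisher information for variance: I(sigma^2) = 1/(2*sigma^4).
sigma^2 = 44, so sigma^4 = 1936.
I = 1/(2*1936) = 1/3872 = 0.000258

0.000258


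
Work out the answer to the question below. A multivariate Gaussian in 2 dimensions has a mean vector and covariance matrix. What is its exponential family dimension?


Exponential family dimension calculation:
For 2-dim MVN: mean has 2 params, covariance has 2*3/2 = 3 unique entries.
Total dim = 2 + 3 = 5.

5


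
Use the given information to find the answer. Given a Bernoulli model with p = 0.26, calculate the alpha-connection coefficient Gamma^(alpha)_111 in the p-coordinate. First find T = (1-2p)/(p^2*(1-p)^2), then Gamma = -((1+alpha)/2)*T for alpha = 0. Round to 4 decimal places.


Skewness (Amari-Chentsov) tensor: T = (1-2p)/(p^2*(1-p)^2).
p = 0.26, 1-2p = 0.48, p^2 = 0.0676, (1-p)^2 = 0.5476.
T = 0.48/(0.0676 * 0.5476) = 12.966749.
In the p-coordinate, Gamma^(alpha) = Gamma^(0) - (alpha/2)*T with Gamma^(0) = (1/2)*g'(p) = -T/2,
so Gamma^(alpha) = -((1+alpha)/2)*T.
alpha = 0, -(1+alpha)/2 = -0.5.
Gamma = -0.5 * 12.966749 = -6.4834

-6.4834


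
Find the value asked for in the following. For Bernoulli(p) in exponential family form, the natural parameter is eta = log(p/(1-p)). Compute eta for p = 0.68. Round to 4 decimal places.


Natural parameter for Bernoulli: eta = log(p/(1-p)).
p = 0.68, 1-p = 0.32.
p/(1-p) = 2.125.
eta = log(2.125) = 0.7538

0.7538


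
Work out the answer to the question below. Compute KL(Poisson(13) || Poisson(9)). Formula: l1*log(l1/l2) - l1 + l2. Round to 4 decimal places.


KL divergence for Poisson:
KL = l1*log(l1/l2) - l1 + l2.
l1 = 13, l2 = 9.
log(13/9) = 0.367725.
l1*log(l1/l2) = 13 * 0.367725 = 4.780422.
KL = 4.780422 - 13 + 9 = 0.7804

0.7804


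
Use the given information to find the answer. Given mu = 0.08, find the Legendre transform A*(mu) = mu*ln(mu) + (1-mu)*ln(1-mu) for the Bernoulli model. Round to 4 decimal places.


Legendre transform for Bernoulli:
A*(mu) = mu*log(mu) + (1-mu)*log(1-mu).
mu = 0.08, 1-mu = 0.92.
mu*log(mu) = 0.08*log(0.08) = -0.202058.
(1-mu)*log(1-mu) = 0.92*log(0.92) = -0.076711.
A* = -0.202058 + -0.076711 = -0.2788

-0.2788


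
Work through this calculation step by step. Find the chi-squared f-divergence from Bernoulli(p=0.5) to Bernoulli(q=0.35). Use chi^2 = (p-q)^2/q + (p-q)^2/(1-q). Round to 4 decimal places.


Chi-squared divergence between Bernoulli distributions:
chi^2 = (p-q)^2/q + (p-q)^2/(1-q).
p = 0.5, q = 0.35, p-q = 0.15.
(p-q)^2 = 0.0225.
term1 = 0.0225/0.35 = 0.064286.
term2 = 0.0225/0.65 = 0.034615.
chi^2 = 0.064286 + 0.034615 = 0.0989

0.0989


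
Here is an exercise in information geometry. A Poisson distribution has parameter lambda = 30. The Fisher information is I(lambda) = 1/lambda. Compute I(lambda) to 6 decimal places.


Fisher information for Poisson: I(lambda) = 1/lambda.
lambda = 30.
I(lambda) = 1/30 = 0.033333

0.033333


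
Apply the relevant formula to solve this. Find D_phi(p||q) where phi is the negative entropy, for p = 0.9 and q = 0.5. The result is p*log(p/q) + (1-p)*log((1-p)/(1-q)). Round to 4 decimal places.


Bregman divergence with negative entropy generator:
D = p*log(p/q) + (1-p)*log((1-p)/(1-q)).
p = 0.9, q = 0.5.
p*log(p/q) = 0.9*log(0.9/0.5) = 0.529008.
(1-p)*log((1-p)/(1-q)) = 0.1*log(0.1/0.5) = -0.160944.
D = 0.529008 + -0.160944 = 0.3681

0.3681


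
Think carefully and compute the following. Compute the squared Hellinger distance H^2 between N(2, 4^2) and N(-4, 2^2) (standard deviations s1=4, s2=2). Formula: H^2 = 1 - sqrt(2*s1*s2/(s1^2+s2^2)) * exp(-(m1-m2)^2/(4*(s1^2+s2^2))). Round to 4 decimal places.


Squared Hellinger distance for Gaussians:
H^2 = 1 - sqrt(2*s1*s2/(s1^2+s2^2)) * exp(-(m1-m2)^2/(4*(s1^2+s2^2))).
s1^2 = 16, s2^2 = 4, s1^2+s2^2 = 20.
sqrt(2*4*2/(20)) = 0.894427.
(m1-m2)^2 = (6)^2 = 36.
exp(-36/(4*20)) = exp(-0.45) = 0.637628.
H^2 = 1 - 0.894427*0.637628 = 0.4297

0.4297


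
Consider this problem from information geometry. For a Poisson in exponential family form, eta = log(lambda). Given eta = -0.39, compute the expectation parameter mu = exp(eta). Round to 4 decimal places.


Expectation parameter for Poisson exponential family:
mu = exp(eta).
eta = -0.39.
mu = exp(-0.39) = 0.6771

0.6771


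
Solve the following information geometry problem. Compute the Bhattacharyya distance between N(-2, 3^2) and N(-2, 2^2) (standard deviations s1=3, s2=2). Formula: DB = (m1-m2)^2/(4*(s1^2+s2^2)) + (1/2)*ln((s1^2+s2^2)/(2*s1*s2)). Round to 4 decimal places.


Bhattacharyya distance between two Gaussians:
DB = (m1-m2)^2/(4*(s1^2+s2^2)) + (1/2)*ln((s1^2+s2^2)/(2*s1*s2)).
(m1-m2)^2 = (0)^2 = 0.
s1^2+s2^2 = 9 + 4 = 13.
term1 = 0/52 = 0.0.
term2 = 0.5*ln(13/12.0) = 0.040021.
DB = 0.0 + 0.040021 = 0.0400

0.0400


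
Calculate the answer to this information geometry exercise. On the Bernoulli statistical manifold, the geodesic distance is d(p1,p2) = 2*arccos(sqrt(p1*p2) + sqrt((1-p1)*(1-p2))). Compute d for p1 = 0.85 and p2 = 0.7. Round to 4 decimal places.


Geodesic distance on Bernoulli manifold:
d(p1,p2) = 2*arccos(sqrt(p1*p2) + sqrt((1-p1)*(1-p2))).
sqrt(p1*p2) = sqrt(0.85*0.7) = 0.771362.
sqrt((1-p1)*(1-p2)) = sqrt(0.15*0.3) = 0.212132.
arg = 0.771362 + 0.212132 = 0.983494.
d = 2*arccos(0.983494) = 0.3639

0.3639


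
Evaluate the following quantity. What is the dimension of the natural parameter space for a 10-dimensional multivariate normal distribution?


Exponential family dimension calculation:
For 10-dim MVN: mean has 10 params, covariance has 10*11/2 = 55 unique entries.
Total dim = 10 + 55 = 65.

65


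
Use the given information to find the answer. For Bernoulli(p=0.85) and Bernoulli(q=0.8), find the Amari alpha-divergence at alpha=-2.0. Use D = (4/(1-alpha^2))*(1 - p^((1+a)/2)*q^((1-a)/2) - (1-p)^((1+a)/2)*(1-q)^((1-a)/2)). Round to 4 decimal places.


Amari alpha-divergence:
D = (4/(1-alpha^2))*(1 - p^((1+a)/2)*q^((1-a)/2) - (1-p)^((1+a)/2)*(1-q)^((1-a)/2)).
alpha = -2.0, p = 0.85, q = 0.8.
e1 = (1+alpha)/2 = -0.5, e2 = (1-alpha)/2 = 1.5.
t1 = p^e1 * q^e2 = 0.85^-0.5 * 0.8^1.5 = 0.776114.
t2 = (1-p)^e1 * (1-q)^e2 = 0.15^-0.5 * 0.2^1.5 = 0.23094.
4/(1-alpha^2) = -1.333333.
D = -1.333333*(1 - 0.776114 - 0.23094) = 0.0094

0.0094


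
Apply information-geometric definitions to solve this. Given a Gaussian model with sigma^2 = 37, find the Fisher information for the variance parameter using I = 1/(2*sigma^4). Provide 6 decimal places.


Fisher information for variance: I(sigma^2) = 1/(2*sigma^4).
sigma^2 = 37, so sigma^4 = 1369.
I = 1/(2*1369) = 1/2738 = 0.000365

0.000365


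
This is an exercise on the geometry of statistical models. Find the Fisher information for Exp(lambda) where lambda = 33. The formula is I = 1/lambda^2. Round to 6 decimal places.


Fisher information for exponential: I(lambda) = 1/lambda^2.
lambda = 33, lambda^2 = 1089.
I = 1/1089 = 0.000918

0.000918


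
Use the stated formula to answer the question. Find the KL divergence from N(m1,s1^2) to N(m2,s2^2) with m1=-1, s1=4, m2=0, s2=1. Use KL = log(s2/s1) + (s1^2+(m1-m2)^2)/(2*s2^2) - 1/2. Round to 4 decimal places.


KL divergence between normal distributions:
KL = log(s2/s1) + (s1^2 + (m1-m2)^2)/(2*s2^2) - 1/2.
log(1/4) = -1.386294.
(4^2 + (-1-0)^2)/(2*1^2) = (16 + 1)/2 = 8.5.
KL = -1.386294 + 8.5 - 0.5 = 6.6137

6.6137


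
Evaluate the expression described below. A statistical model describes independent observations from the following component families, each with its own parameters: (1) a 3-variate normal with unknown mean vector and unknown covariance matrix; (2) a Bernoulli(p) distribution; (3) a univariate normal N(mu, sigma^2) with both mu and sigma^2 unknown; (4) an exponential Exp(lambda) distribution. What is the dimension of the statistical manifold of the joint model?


The dimension of a statistical manifold equals the number of free
(independent) real parameters of the model. For a product of independent
blocks the parameter counts add.
- 3-variate normal: 3 (mean) + 3*4/2 = 6 (symmetric covariance) = 9.
- Bernoulli (p): 1.
- normal (mu, sigma^2): 2.
- exponential (lambda): 1.
Total = 9 + 1 + 2 + 1 = 13.
Dimension = 13

13


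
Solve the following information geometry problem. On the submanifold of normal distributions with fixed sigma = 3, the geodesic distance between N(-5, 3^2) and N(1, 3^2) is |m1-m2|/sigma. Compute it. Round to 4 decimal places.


On the fixed-variance normal subfamily, geodesic distance = |m1-m2|/sigma.
|-5 - 1| = 6.
sigma = 3.
d = 6/3 = 2.0000

2.0000


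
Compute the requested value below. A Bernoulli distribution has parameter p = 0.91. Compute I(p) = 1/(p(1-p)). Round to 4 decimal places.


For Bernoulli(p), Fisher information is I(p) = 1/(p*(1-p)).
p = 0.91, 1-p = 0.09.
p*(1-p) = 0.0819.
I(p) = 1/0.0819 = 12.2100

12.2100


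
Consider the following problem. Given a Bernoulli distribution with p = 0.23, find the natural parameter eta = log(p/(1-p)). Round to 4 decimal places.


Natural parameter for Bernoulli: eta = log(p/(1-p)).
p = 0.23, 1-p = 0.77.
p/(1-p) = 0.298701.
eta = log(0.298701) = -1.2083

-1.2083


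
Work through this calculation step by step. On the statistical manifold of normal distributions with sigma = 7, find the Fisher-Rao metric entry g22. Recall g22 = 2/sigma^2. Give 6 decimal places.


For the 2-parameter normal family, the Fisher metric has:
  g11 = 1/sigma^2, g22 = 2/sigma^2.
sigma = 7, sigma^2 = 49.
g22 = 0.040816

0.040816


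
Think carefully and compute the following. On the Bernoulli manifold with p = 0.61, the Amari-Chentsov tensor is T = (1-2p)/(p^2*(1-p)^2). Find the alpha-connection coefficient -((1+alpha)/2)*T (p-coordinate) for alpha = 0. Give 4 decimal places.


Skewness (Amari-Chentsov) tensor: T = (1-2p)/(p^2*(1-p)^2).
p = 0.61, 1-2p = -0.22, p^2 = 0.3721, (1-p)^2 = 0.1521.
T = -0.22/(0.3721 * 0.1521) = -3.887172.
In the p-coordinate, Gamma^(alpha) = Gamma^(0) - (alpha/2)*T with Gamma^(0) = (1/2)*g'(p) = -T/2,
so Gamma^(alpha) = -((1+alpha)/2)*T.
alpha = 0, -(1+alpha)/2 = -0.5.
Gamma = -0.5 * -3.887172 = 1.9436

1.9436


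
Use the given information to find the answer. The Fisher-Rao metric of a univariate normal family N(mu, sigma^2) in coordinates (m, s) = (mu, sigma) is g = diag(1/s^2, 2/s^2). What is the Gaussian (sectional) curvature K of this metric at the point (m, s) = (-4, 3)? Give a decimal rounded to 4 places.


The metric has the form g = (A dm^2 + B ds^2)/s^2 with A = 1, B = 2.
Substitute u = sqrt(A/B)*m: g = B*(du^2 + ds^2)/s^2, i.e. B times the
Poincare upper half-plane metric, which has constant Gaussian curvature -1.
Scaling a 2D metric by a constant c divides the Gaussian curvature by c,
so K = -1/B = -1/(2) = -0.5000 everywhere (the point (m, s) = (-4, 3) is irrelevant:
the curvature is constant).
The requested Gaussian curvature is K = -0.5000.

-0.5000


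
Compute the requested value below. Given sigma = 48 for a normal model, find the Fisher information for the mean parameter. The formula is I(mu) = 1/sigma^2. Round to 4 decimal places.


The Fisher information for the mean of a normal distribution is I(mu) = 1/sigma^2.
sigma = 48, so sigma^2 = 2304.
I(mu) = 1/2304 = 0.0004

0.0004


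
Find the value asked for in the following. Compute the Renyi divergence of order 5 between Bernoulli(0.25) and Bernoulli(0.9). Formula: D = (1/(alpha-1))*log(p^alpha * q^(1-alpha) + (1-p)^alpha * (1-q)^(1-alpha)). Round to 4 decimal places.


Renyi divergence of order alpha between Bernoulli distributions:
D = (1/(alpha-1))*log(p^alpha * q^(1-alpha) + (1-p)^alpha * (1-q)^(1-alpha)).
alpha = 5, p = 0.25, q = 0.9.
p^alpha * q^(1-alpha) = 0.25^5 * 0.9^-4 = 0.001488.
(1-p)^alpha * (1-q)^(1-alpha) = 0.75^5 * 0.1^-4 = 2373.046875.
sum = 0.001488 + 2373.046875 = 2373.048363.
D = (1/4)*log(2373.048363) = 1.9430

1.9430


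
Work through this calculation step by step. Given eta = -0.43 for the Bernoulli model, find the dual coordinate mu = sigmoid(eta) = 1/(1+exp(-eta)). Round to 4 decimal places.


Dual coordinate (expectation parameter) for Bernoulli:
mu = 1/(1+exp(-eta)).
eta = -0.43.
exp(-eta) = exp(0.43) = 1.537258.
mu = 1/(1+1.537258) = 0.3941

0.3941


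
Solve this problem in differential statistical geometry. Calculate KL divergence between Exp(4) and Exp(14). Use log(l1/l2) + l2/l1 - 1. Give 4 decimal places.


KL divergence for exponential family:
KL = log(l1/l2) + l2/l1 - 1.
log(4/14) = -1.252763.
14/4 = 3.5.
KL = -1.252763 + 3.5 - 1 = 1.2472

1.2472


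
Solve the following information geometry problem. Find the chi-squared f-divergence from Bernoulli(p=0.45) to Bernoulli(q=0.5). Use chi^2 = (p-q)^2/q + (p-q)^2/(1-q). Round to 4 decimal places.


Chi-squared divergence between Bernoulli distributions:
chi^2 = (p-q)^2/q + (p-q)^2/(1-q).
p = 0.45, q = 0.5, p-q = -0.05.
(p-q)^2 = 0.0025.
term1 = 0.0025/0.5 = 0.005.
term2 = 0.0025/0.5 = 0.005.
chi^2 = 0.005 + 0.005 = 0.0100

0.0100


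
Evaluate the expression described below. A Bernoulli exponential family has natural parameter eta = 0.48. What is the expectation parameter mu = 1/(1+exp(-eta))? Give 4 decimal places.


Dual coordinate (expectation parameter) for Bernoulli:
mu = 1/(1+exp(-eta)).
eta = 0.48.
exp(-eta) = exp(-0.48) = 0.618783.
mu = 1/(1+0.618783) = 0.6177

0.6177


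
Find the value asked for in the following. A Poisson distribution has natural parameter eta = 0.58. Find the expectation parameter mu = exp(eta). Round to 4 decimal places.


Expectation parameter for Poisson exponential family:
mu = exp(eta).
eta = 0.58.
mu = exp(0.58) = 1.7860

1.7860


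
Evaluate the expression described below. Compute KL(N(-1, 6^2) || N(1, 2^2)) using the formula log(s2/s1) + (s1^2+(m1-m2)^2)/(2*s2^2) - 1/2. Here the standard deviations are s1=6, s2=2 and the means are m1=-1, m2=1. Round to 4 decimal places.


KL divergence between normal distributions:
KL = log(s2/s1) + (s1^2 + (m1-m2)^2)/(2*s2^2) - 1/2.
log(2/6) = -1.098612.
(6^2 + (-1-1)^2)/(2*2^2) = (36 + 4)/8 = 5.0.
KL = -1.098612 + 5.0 - 0.5 = 3.4014

3.4014


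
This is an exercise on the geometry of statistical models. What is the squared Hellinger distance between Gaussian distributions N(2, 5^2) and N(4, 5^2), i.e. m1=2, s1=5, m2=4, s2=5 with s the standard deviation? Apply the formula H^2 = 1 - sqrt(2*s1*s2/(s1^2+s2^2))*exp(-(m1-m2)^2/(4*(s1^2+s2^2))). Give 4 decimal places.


Squared Hellinger distance for Gaussians:
H^2 = 1 - sqrt(2*s1*s2/(s1^2+s2^2)) * exp(-(m1-m2)^2/(4*(s1^2+s2^2))).
s1^2 = 25, s2^2 = 25, s1^2+s2^2 = 50.
sqrt(2*5*5/(50)) = 1.0.
(m1-m2)^2 = (-2)^2 = 4.
exp(-4/(4*50)) = exp(-0.02) = 0.980199.
H^2 = 1 - 1.0*0.980199 = 0.0198

0.0198
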